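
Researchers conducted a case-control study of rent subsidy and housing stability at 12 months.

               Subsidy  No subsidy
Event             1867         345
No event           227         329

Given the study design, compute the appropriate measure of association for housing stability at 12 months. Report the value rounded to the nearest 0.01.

7.84

Reading the table with exposure as columns: a = 1867 (Subsidy, case), b = 227 (Subsidy, non-case), c = 345 (No subsidy, case), d = 329.
This is a case-control study: participants were sampled on outcome status, so risks in the source population cannot be estimated directly — relative risk is not valid here. The odds ratio is the appropriate measure.
OR = (a·d)/(b·c) = (1867 × 329) / (227 × 345) = 614243 / 78315 = 7.84324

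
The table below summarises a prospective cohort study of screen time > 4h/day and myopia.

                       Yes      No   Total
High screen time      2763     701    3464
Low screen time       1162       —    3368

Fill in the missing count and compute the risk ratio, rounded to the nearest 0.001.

2.312

The missing cell is in the unexposed row: 3368 − 1162 = 2206.
So a = 2763, b = 701, c = 1162, d = 2206.
RR = [a/(a+b)] / [c/(c+d)] = (2763/3464) / (1162/3368) = 0.79763/0.34501 = 2.31190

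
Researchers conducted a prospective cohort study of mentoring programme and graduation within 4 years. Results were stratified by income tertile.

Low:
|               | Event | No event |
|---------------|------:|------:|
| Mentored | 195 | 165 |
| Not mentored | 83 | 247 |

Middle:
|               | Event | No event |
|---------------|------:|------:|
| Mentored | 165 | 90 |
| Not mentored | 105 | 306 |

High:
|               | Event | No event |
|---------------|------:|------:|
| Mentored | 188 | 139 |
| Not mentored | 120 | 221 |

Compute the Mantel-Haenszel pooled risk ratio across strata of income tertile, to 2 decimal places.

2.05

RR_MH = Σ(aᵢ·n₀ᵢ/nᵢ) / Σ(cᵢ·n₁ᵢ/nᵢ), with n₁ᵢ = aᵢ+bᵢ (exposed), n₀ᵢ = cᵢ+dᵢ (unexposed), nᵢ = n₁ᵢ+n₀ᵢ.
Stratum 1 (Low): n₁ = 360, n₀ = 330, n = 690; a·n₀/n = 195·330/690 = 93.2609; c·n₁/n = 83·360/690 = 43.3043
Stratum 2 (Middle): n₁ = 255, n₀ = 411, n = 666; a·n₀/n = 165·411/666 = 101.8243; c·n₁/n = 105·255/666 = 40.2027
Stratum 3 (High): n₁ = 327, n₀ = 341, n = 668; a·n₀/n = 188·341/668 = 95.9701; c·n₁/n = 120·327/668 = 58.7425
RR_MH = (93.2609 + 101.8243 + 95.9701) / (43.3043 + 40.2027 + 58.7425) = 291.0553 / 142.2496 = 2.04609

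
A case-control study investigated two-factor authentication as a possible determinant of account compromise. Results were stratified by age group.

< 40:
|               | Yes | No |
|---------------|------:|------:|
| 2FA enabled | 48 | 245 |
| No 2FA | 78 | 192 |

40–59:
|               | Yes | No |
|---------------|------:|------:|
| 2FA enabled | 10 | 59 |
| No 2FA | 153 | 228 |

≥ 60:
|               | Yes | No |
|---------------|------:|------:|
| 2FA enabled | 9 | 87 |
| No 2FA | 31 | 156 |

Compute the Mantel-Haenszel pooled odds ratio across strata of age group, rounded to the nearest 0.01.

0.42

OR_MH = Σ(aᵢdᵢ/nᵢ) / Σ(bᵢcᵢ/nᵢ), where nᵢ is the stratum total.
Stratum 1 (< 40): n = 563; a·d/n = 48·192/563 = 16.3694; b·c/n = 245·78/563 = 33.9432
Stratum 2 (40–59): n = 450; a·d/n = 10·228/450 = 5.0667; b·c/n = 59·153/450 = 20.0600
Stratum 3 (≥ 60): n = 283; a·d/n = 9·156/283 = 4.9611; b·c/n = 87·31/283 = 9.5300
OR_MH = (16.3694 + 5.0667 + 4.9611) / (33.9432 + 20.0600 + 9.5300) = 26.3972 / 63.5332 = 0.41549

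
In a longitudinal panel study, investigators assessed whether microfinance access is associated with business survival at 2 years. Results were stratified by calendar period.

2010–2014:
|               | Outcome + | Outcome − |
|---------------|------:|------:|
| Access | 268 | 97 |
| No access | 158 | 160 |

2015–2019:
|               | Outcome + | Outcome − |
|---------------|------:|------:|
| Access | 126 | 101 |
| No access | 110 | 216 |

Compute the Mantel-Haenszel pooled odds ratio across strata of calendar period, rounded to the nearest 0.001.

2.633

OR_MH = Σ(aᵢdᵢ/nᵢ) / Σ(bᵢcᵢ/nᵢ), where nᵢ is the stratum total.
Stratum 1 (2010–2014): n = 683; a·d/n = 268·160/683 = 62.7818; b·c/n = 97·158/683 = 22.4392
Stratum 2 (2015–2019): n = 553; a·d/n = 126·216/553 = 49.2152; b·c/n = 101·110/553 = 20.0904
OR_MH = (62.7818 + 49.2152) / (22.4392 + 20.0904) = 111.9970 / 42.5297 = 2.63339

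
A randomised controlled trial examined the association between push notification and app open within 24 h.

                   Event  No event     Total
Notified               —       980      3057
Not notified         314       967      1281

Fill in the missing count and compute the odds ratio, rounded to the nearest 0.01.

6.53

The missing cell is in the exposed row: 3057 − 980 = 2077.
So a = 2077, b = 980, c = 314, d = 967.
OR = (a·d)/(b·c) = (2077 × 967) / (980 × 314) = 2008459 / 307720 = 6.52690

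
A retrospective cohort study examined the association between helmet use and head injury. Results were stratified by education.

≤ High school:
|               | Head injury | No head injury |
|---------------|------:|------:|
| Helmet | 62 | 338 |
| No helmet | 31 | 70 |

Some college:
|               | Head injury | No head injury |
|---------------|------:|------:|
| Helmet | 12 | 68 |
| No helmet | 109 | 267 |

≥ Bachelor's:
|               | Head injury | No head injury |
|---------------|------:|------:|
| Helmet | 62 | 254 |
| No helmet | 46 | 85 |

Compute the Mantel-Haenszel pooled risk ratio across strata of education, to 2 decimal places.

0.53

RR_MH = Σ(aᵢ·n₀ᵢ/nᵢ) / Σ(cᵢ·n₁ᵢ/nᵢ), with n₁ᵢ = aᵢ+bᵢ (exposed), n₀ᵢ = cᵢ+dᵢ (unexposed), nᵢ = n₁ᵢ+n₀ᵢ.
Stratum 1 (≤ High school): n₁ = 400, n₀ = 101, n = 501; a·n₀/n = 62·101/501 = 12.4990; c·n₁/n = 31·400/501 = 24.7505
Stratum 2 (Some college): n₁ = 80, n₀ = 376, n = 456; a·n₀/n = 12·376/456 = 9.8947; c·n₁/n = 109·80/456 = 19.1228
Stratum 3 (≥ Bachelor's): n₁ = 316, n₀ = 131, n = 447; a·n₀/n = 62·131/447 = 18.1700; c·n₁/n = 46·316/447 = 32.5190
RR_MH = (12.4990 + 9.8947 + 18.1700) / (24.7505 + 19.1228 + 32.5190) = 40.5638 / 76.3923 = 0.53099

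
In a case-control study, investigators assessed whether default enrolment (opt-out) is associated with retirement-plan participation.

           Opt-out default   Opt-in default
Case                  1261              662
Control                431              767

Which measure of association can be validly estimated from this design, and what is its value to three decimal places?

Reading the table with exposure as columns: a = 1261 (Opt-out default, case), b = 431 (Opt-out default, non-case), c = 662 (Opt-in default, case), d = 767.
This is a case-control study: participants were sampled on outcome status, so risks in the source population cannot be estimated directly — relative risk is not valid here. The odds ratio is the appropriate measure.
OR = (a·d)/(b·c) = (1261 × 767) / (431 × 662) = 967187 / 285322 = 3.38981

3.390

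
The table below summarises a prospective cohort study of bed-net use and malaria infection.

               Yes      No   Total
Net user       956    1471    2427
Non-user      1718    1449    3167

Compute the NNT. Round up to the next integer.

Risk in treated group = 956/2427 = 0.39390; risk in control = 1718/3167 = 0.54247.
Absolute risk reduction = 0.54247 − 0.39390 = 0.14857
NNT = 1 / ARR = 1 / 0.14857 = 6.731 → round up → 7

7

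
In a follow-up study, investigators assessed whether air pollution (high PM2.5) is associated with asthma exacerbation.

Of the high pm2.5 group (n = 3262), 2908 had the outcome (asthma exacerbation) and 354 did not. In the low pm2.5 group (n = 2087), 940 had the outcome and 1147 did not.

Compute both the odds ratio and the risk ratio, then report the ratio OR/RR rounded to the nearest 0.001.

5.064

From the description: a = 2908, b = 354, c = 940, d = 1147.
OR = (2908·1147)/(354·940) = 3335476/332760 = 10.02367
Risk in exposed = 2908/3262 = 0.89148; risk in unexposed = 940/2087 = 0.45041; RR = 1.97927
OR/RR = 10.02367 / 1.97927 = 5.06433
The outcome is not rare, so the OR lies further from 1 than the RR.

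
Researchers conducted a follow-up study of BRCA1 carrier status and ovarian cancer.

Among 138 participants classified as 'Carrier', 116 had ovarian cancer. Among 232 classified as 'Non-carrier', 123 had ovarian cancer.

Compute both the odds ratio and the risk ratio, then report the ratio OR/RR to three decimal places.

From the description: a = 116, b = 22, c = 123, d = 109.
OR = (116·109)/(22·123) = 12644/2706 = 4.67258
Risk in exposed = 116/138 = 0.84058; risk in unexposed = 123/232 = 0.53017; RR = 1.58548
OR/RR = 4.67258 / 1.58548 = 2.94710
The outcome is not rare, so the OR lies further from 1 than the RR.

2.947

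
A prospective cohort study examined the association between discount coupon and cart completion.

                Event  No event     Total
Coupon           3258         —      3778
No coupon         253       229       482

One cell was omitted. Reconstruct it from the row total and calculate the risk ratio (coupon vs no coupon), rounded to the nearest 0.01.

The missing cell is in the exposed row: 3778 − 3258 = 520.
So a = 3258, b = 520, c = 253, d = 229.
RR = [a/(a+b)] / [c/(c+d)] = (3258/3778) / (253/482) = 0.86236/0.52490 = 1.64292

1.64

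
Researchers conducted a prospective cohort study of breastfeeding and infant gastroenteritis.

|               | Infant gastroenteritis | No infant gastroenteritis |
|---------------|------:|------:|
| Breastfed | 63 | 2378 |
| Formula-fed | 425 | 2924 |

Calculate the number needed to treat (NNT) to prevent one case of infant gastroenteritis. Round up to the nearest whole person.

Risk in treated group = 63/2441 = 0.02581; risk in control = 425/3349 = 0.12690.
Absolute risk reduction = 0.12690 − 0.02581 = 0.10109
NNT = 1 / ARR = 1 / 0.10109 = 9.892 → round up → 10

10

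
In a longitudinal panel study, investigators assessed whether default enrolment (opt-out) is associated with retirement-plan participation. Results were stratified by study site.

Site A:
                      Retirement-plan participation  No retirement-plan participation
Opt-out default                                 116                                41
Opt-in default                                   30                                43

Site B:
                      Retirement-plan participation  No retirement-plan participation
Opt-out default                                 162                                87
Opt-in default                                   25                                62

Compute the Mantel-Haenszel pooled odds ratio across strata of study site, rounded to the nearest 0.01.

4.36

OR_MH = Σ(aᵢdᵢ/nᵢ) / Σ(bᵢcᵢ/nᵢ), where nᵢ is the stratum total.
Stratum 1 (Site A): n = 230; a·d/n = 116·43/230 = 21.6870; b·c/n = 41·30/230 = 5.3478
Stratum 2 (Site B): n = 336; a·d/n = 162·62/336 = 29.8929; b·c/n = 87·25/336 = 6.4732
OR_MH = (21.6870 + 29.8929) / (5.3478 + 6.4732) = 51.5798 / 11.8210 = 4.36339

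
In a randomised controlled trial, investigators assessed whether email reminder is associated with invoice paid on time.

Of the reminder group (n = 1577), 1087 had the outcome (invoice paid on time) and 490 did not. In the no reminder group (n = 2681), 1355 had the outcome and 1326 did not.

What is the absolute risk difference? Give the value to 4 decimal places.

0.1839

From the description: a = 1087, b = 490, c = 1355, d = 1326.
Risk in exposed = 1087/1577 = 0.689283; risk in unexposed = 1355/2681 = 0.505408.
Risk difference = 0.689283 − 0.505408 = 0.183875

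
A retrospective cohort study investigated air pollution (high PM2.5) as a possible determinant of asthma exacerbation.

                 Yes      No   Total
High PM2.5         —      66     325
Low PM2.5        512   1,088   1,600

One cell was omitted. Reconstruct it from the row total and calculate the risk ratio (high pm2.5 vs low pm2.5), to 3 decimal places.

2.490

The missing cell is in the exposed row: 325 − 66 = 259.
So a = 259, b = 66, c = 512, d = 1088.
RR = [a/(a+b)] / [c/(c+d)] = (259/325) / (512/1600) = 0.79692/0.32000 = 2.49038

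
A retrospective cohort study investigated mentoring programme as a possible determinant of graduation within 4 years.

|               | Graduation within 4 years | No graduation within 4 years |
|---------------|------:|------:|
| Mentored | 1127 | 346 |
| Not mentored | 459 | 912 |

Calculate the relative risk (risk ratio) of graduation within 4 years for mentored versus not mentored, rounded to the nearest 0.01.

Cells: a = 1127, b = 346, c = 459, d = 912.
Risk in exposed = 1127/1473 = 0.76511; risk in unexposed = 459/1371 = 0.33479.
RR = 0.76511 / 0.33479 = 2.28531
The risk among the exposed is 2.29 times that among the unexposed.

2.29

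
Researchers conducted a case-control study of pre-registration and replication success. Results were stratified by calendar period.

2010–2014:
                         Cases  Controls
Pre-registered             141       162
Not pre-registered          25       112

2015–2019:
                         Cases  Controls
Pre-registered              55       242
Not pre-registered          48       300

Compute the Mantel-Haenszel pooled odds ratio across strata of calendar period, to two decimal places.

OR_MH = Σ(aᵢdᵢ/nᵢ) / Σ(bᵢcᵢ/nᵢ), where nᵢ is the stratum total.
Stratum 1 (2010–2014): n = 440; a·d/n = 141·112/440 = 35.8909; b·c/n = 162·25/440 = 9.2045
Stratum 2 (2015–2019): n = 645; a·d/n = 55·300/645 = 25.5814; b·c/n = 242·48/645 = 18.0093
OR_MH = (35.8909 + 25.5814) / (9.2045 + 18.0093) = 61.4723 / 27.2138 = 2.25886

2.26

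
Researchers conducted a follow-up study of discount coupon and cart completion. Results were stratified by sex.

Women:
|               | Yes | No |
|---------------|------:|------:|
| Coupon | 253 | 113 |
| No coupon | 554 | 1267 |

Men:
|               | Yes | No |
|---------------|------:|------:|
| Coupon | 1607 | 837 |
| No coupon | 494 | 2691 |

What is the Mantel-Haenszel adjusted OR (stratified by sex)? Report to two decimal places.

8.96

OR_MH = Σ(aᵢdᵢ/nᵢ) / Σ(bᵢcᵢ/nᵢ), where nᵢ is the stratum total.
Stratum 1 (Women): n = 2187; a·d/n = 253·1267/2187 = 146.5711; b·c/n = 113·554/2187 = 28.6246
Stratum 2 (Men): n = 5629; a·d/n = 1607·2691/5629 = 768.2425; b·c/n = 837·494/5629 = 73.4550
OR_MH = (146.5711 + 768.2425) / (28.6246 + 73.4550) = 914.8136 / 102.0796 = 8.96177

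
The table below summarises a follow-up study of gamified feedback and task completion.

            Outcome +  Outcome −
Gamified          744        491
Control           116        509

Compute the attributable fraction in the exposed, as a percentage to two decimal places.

69.19

Cells: a = 744, b = 491, c = 116, d = 509.
Risk in exposed = 744/1235 = 0.60243; risk in unexposed = 116/625 = 0.18560.
RR = 0.60243/0.18560 = 3.24585
AR% = (RR − 1)/RR × 100 = (3.24585 − 1)/3.24585 × 100 = 69.1914%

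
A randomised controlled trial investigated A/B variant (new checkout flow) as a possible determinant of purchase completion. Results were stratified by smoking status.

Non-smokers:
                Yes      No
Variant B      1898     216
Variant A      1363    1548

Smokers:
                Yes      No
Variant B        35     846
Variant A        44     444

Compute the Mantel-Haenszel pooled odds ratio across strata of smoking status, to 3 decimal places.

OR_MH = Σ(aᵢdᵢ/nᵢ) / Σ(bᵢcᵢ/nᵢ), where nᵢ is the stratum total.
Stratum 1 (Non-smokers): n = 5025; a·d/n = 1898·1548/5025 = 584.6973; b·c/n = 216·1363/5025 = 58.5887
Stratum 2 (Smokers): n = 1369; a·d/n = 35·444/1369 = 11.3514; b·c/n = 846·44/1369 = 27.1907
OR_MH = (584.6973 + 11.3514) / (58.5887 + 27.1907) = 596.0487 / 85.7793 = 6.94863

6.949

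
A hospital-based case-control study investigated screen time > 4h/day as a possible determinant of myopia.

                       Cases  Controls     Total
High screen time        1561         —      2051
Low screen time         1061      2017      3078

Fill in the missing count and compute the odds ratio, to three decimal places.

The missing cell is in the exposed row: 2051 − 1561 = 490.
So a = 1561, b = 490, c = 1061, d = 2017.
OR = (a·d)/(b·c) = (1561 × 2017) / (490 × 1061) = 3148537 / 519890 = 6.05616

6.056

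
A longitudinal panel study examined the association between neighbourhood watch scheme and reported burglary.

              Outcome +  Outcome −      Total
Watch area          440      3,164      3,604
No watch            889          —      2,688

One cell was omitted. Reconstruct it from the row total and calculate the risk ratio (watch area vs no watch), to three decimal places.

0.369

The missing cell is in the unexposed row: 2688 − 889 = 1799.
So a = 440, b = 3164, c = 889, d = 1799.
RR = [a/(a+b)] / [c/(c+d)] = (440/3604) / (889/2688) = 0.12209/0.33073 = 0.36914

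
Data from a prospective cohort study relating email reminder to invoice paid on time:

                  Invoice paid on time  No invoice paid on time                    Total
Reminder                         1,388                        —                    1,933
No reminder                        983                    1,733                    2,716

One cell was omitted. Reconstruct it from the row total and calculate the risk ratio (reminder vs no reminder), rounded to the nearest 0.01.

1.98

The missing cell is in the exposed row: 1933 − 1388 = 545.
So a = 1388, b = 545, c = 983, d = 1733.
RR = [a/(a+b)] / [c/(c+d)] = (1388/1933) / (983/2716) = 0.71805/0.36193 = 1.98396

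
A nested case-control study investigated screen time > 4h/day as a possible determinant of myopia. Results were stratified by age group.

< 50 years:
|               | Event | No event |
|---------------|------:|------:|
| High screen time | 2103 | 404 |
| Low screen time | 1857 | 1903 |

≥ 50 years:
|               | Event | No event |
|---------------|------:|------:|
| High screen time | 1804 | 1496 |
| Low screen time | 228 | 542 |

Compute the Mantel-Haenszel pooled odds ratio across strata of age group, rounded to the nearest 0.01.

4.32

OR_MH = Σ(aᵢdᵢ/nᵢ) / Σ(bᵢcᵢ/nᵢ), where nᵢ is the stratum total.
Stratum 1 (< 50 years): n = 6267; a·d/n = 2103·1903/6267 = 638.5845; b·c/n = 404·1857/6267 = 119.7109
Stratum 2 (≥ 50 years): n = 4070; a·d/n = 1804·542/4070 = 240.2378; b·c/n = 1496·228/4070 = 83.8054
OR_MH = (638.5845 + 240.2378) / (119.7109 + 83.8054) = 878.8223 / 203.5163 = 4.31819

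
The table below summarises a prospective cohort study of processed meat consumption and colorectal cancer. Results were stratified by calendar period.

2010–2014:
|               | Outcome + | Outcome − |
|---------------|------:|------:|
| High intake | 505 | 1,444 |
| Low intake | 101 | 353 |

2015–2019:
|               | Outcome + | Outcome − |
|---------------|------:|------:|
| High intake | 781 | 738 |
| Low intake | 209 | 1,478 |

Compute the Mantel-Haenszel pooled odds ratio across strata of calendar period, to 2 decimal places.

OR_MH = Σ(aᵢdᵢ/nᵢ) / Σ(bᵢcᵢ/nᵢ), where nᵢ is the stratum total.
Stratum 1 (2010–2014): n = 2403; a·d/n = 505·353/2403 = 74.1844; b·c/n = 1444·101/2403 = 60.6925
Stratum 2 (2015–2019): n = 3206; a·d/n = 781·1478/3206 = 360.0493; b·c/n = 738·209/3206 = 48.1104
OR_MH = (74.1844 + 360.0493) / (60.6925 + 48.1104) = 434.2336 / 108.8029 = 3.99101

3.99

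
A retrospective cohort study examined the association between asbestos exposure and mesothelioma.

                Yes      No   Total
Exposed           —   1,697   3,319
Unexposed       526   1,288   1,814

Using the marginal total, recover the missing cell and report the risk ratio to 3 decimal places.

The missing cell is in the exposed row: 3319 − 1697 = 1622.
So a = 1622, b = 1697, c = 526, d = 1288.
RR = [a/(a+b)] / [c/(c+d)] = (1622/3319) / (526/1814) = 0.48870/0.28997 = 1.68537

1.685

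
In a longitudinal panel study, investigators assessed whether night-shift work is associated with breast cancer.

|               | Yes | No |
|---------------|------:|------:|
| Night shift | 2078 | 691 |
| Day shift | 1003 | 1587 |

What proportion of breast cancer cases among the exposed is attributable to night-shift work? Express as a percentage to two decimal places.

Cells: a = 2078, b = 691, c = 1003, d = 1587.
Risk in exposed = 2078/2769 = 0.75045; risk in unexposed = 1003/2590 = 0.38726.
RR = 0.75045/0.38726 = 1.93786
AR% = (RR − 1)/RR × 100 = (1.93786 − 1)/1.93786 × 100 = 48.3966%

48.40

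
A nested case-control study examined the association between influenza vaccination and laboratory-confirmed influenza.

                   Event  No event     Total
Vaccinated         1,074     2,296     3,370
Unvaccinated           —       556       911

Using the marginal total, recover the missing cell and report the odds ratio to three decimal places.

0.733

The missing cell is in the unexposed row: 911 − 556 = 355.
So a = 1074, b = 2296, c = 355, d = 556.
OR = (a·d)/(b·c) = (1074 × 556) / (2296 × 355) = 597144 / 815080 = 0.73262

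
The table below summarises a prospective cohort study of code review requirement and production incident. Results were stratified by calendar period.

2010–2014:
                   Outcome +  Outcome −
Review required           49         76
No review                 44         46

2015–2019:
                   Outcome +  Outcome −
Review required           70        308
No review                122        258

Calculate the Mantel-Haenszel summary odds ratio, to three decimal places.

0.527

OR_MH = Σ(aᵢdᵢ/nᵢ) / Σ(bᵢcᵢ/nᵢ), where nᵢ is the stratum total.
Stratum 1 (2010–2014): n = 215; a·d/n = 49·46/215 = 10.4837; b·c/n = 76·44/215 = 15.5535
Stratum 2 (2015–2019): n = 758; a·d/n = 70·258/758 = 23.8259; b·c/n = 308·122/758 = 49.5726
OR_MH = (10.4837 + 23.8259) / (15.5535 + 49.5726) = 34.3096 / 65.1260 = 0.52682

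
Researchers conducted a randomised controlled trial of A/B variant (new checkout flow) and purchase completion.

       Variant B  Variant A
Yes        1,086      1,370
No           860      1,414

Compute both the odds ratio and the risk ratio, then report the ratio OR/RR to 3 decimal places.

1.149

Reading the table with exposure as columns: a = 1086 (Variant B, case), b = 860 (Variant B, non-case), c = 1370 (Variant A, case), d = 1414.
OR = (1086·1414)/(860·1370) = 1535604/1178200 = 1.30335
Risk in exposed = 1086/1946 = 0.55807; risk in unexposed = 1370/2784 = 0.49210; RR = 1.13406
OR/RR = 1.30335 / 1.13406 = 1.14928
The outcome is not rare, so the OR lies further from 1 than the RR.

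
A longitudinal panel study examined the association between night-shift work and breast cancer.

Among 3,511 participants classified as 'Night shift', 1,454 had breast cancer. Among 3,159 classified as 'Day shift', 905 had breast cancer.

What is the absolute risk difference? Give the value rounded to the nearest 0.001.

0.128

From the description: a = 1454, b = 2057, c = 905, d = 2254.
Risk in exposed = 1454/3511 = 0.414127; risk in unexposed = 905/3159 = 0.286483.
Risk difference = 0.414127 − 0.286483 = 0.127644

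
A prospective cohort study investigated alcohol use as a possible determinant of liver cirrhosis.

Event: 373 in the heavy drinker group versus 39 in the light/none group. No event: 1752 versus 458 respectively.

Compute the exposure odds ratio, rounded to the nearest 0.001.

From the description: a = 373, b = 1752, c = 39, d = 458.
OR = (a·d)/(b·c) = (373 × 458) / (1752 × 39) = 170834 / 68328 = 2.50020
The odds of liver cirrhosis are about 2.50 times as high in the heavy drinker group.

2.500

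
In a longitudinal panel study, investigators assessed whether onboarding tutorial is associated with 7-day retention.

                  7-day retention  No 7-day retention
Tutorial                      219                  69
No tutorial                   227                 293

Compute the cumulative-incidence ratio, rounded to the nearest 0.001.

Cells: a = 219, b = 69, c = 227, d = 293.
Risk in exposed = 219/288 = 0.76042; risk in unexposed = 227/520 = 0.43654.
RR = 0.76042 / 0.43654 = 1.74192
The risk among the exposed is 1.74 times that among the unexposed.

1.742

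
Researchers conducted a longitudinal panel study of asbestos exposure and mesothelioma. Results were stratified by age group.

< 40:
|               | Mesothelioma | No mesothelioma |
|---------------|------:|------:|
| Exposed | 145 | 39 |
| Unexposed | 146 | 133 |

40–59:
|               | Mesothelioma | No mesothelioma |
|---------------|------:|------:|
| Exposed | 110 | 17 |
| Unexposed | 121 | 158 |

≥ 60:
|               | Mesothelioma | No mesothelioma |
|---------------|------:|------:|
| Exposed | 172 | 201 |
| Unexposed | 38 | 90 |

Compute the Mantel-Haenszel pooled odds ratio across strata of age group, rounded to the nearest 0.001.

3.538

OR_MH = Σ(aᵢdᵢ/nᵢ) / Σ(bᵢcᵢ/nᵢ), where nᵢ is the stratum total.
Stratum 1 (< 40): n = 463; a·d/n = 145·133/463 = 41.6523; b·c/n = 39·146/463 = 12.2981
Stratum 2 (40–59): n = 406; a·d/n = 110·158/406 = 42.8079; b·c/n = 17·121/406 = 5.0665
Stratum 3 (≥ 60): n = 501; a·d/n = 172·90/501 = 30.8982; b·c/n = 201·38/501 = 15.2455
OR_MH = (41.6523 + 42.8079 + 30.8982) / (12.2981 + 5.0665 + 15.2455) = 115.3584 / 32.6101 = 3.53751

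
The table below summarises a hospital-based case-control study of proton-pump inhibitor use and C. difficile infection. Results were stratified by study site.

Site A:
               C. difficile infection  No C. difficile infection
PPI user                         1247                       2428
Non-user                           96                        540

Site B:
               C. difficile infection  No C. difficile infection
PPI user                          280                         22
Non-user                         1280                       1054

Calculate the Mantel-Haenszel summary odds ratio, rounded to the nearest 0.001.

4.141

OR_MH = Σ(aᵢdᵢ/nᵢ) / Σ(bᵢcᵢ/nᵢ), where nᵢ is the stratum total.
Stratum 1 (Site A): n = 4311; a·d/n = 1247·540/4311 = 156.2004; b·c/n = 2428·96/4311 = 54.0682
Stratum 2 (Site B): n = 2636; a·d/n = 280·1054/2636 = 111.9575; b·c/n = 22·1280/2636 = 10.6829
OR_MH = (156.2004 + 111.9575) / (54.0682 + 10.6829) = 268.1579 / 64.7511 = 4.14137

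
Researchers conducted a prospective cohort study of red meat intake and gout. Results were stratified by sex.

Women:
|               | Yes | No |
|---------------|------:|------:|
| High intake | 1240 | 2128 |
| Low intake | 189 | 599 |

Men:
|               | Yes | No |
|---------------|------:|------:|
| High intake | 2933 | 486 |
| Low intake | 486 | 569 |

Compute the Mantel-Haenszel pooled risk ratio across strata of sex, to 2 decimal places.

RR_MH = Σ(aᵢ·n₀ᵢ/nᵢ) / Σ(cᵢ·n₁ᵢ/nᵢ), with n₁ᵢ = aᵢ+bᵢ (exposed), n₀ᵢ = cᵢ+dᵢ (unexposed), nᵢ = n₁ᵢ+n₀ᵢ.
Stratum 1 (Women): n₁ = 3368, n₀ = 788, n = 4156; a·n₀/n = 1240·788/4156 = 235.1107; c·n₁/n = 189·3368/4156 = 153.1646
Stratum 2 (Men): n₁ = 3419, n₀ = 1055, n = 4474; a·n₀/n = 2933·1055/4474 = 691.6216; c·n₁/n = 486·3419/4474 = 371.3979
RR_MH = (235.1107 + 691.6216) / (153.1646 + 371.3979) = 926.7323 / 524.5624 = 1.76668

1.77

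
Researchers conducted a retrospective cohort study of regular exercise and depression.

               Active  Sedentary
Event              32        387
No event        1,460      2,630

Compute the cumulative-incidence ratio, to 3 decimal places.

0.167

Reading the table with exposure as columns: a = 32 (Active, case), b = 1460 (Active, non-case), c = 387 (Sedentary, case), d = 2630.
Risk in exposed = 32/1492 = 0.02145; risk in unexposed = 387/3017 = 0.12827.
RR = 0.02145 / 0.12827 = 0.16720
The risk is 83% lower among the exposed than among the unexposed.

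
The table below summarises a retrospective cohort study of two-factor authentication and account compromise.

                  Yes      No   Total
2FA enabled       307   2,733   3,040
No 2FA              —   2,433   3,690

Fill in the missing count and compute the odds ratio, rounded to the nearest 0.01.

0.22

The missing cell is in the unexposed row: 3690 − 2433 = 1257.
So a = 307, b = 2733, c = 1257, d = 2433.
OR = (a·d)/(b·c) = (307 × 2433) / (2733 × 1257) = 746931 / 3435381 = 0.21742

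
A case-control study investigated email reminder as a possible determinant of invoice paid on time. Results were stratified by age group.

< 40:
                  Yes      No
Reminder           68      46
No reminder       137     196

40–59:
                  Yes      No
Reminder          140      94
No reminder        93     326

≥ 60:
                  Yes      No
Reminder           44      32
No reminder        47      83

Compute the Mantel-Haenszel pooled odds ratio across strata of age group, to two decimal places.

3.38

OR_MH = Σ(aᵢdᵢ/nᵢ) / Σ(bᵢcᵢ/nᵢ), where nᵢ is the stratum total.
Stratum 1 (< 40): n = 447; a·d/n = 68·196/447 = 29.8166; b·c/n = 46·137/447 = 14.0984
Stratum 2 (40–59): n = 653; a·d/n = 140·326/653 = 69.8928; b·c/n = 94·93/653 = 13.3874
Stratum 3 (≥ 60): n = 206; a·d/n = 44·83/206 = 17.7282; b·c/n = 32·47/206 = 7.3010
OR_MH = (29.8166 + 69.8928 + 17.7282) / (14.0984 + 13.3874 + 7.3010) = 117.4375 / 34.7868 = 3.37592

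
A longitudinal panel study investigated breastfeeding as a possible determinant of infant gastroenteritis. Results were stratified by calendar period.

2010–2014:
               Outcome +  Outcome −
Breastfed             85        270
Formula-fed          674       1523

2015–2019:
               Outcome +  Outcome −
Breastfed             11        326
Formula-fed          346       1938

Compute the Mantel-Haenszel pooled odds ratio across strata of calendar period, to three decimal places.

0.515

OR_MH = Σ(aᵢdᵢ/nᵢ) / Σ(bᵢcᵢ/nᵢ), where nᵢ is the stratum total.
Stratum 1 (2010–2014): n = 2552; a·d/n = 85·1523/2552 = 50.7269; b·c/n = 270·674/2552 = 71.3088
Stratum 2 (2015–2019): n = 2621; a·d/n = 11·1938/2621 = 8.1335; b·c/n = 326·346/2621 = 43.0355
OR_MH = (50.7269 + 8.1335) / (71.3088 + 43.0355) = 58.8604 / 114.3443 = 0.51476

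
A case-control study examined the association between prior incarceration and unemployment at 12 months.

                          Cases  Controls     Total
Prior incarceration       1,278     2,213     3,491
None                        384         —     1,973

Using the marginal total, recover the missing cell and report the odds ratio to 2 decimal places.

2.39

The missing cell is in the unexposed row: 1973 − 384 = 1589.
So a = 1278, b = 2213, c = 384, d = 1589.
OR = (a·d)/(b·c) = (1278 × 1589) / (2213 × 384) = 2030742 / 849792 = 2.38969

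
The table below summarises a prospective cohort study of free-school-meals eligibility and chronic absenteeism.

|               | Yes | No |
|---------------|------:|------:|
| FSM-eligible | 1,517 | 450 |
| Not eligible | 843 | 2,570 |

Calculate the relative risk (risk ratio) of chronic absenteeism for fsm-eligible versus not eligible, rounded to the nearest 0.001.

Cells: a = 1517, b = 450, c = 843, d = 2570.
Risk in exposed = 1517/1967 = 0.77123; risk in unexposed = 843/3413 = 0.24700.
RR = 0.77123 / 0.24700 = 3.12241
The risk among the exposed is 3.12 times that among the unexposed.

3.122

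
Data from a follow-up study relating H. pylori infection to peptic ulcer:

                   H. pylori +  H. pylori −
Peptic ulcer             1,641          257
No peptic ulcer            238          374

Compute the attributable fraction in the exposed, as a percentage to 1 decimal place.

53.4

Reading the table with exposure as columns: a = 1641 (H. pylori +, case), b = 238 (H. pylori +, non-case), c = 257 (H. pylori −, case), d = 374.
Risk in exposed = 1641/1879 = 0.87334; risk in unexposed = 257/631 = 0.40729.
RR = 0.87334/0.40729 = 2.14426
AR% = (RR − 1)/RR × 100 = (2.14426 − 1)/2.14426 × 100 = 53.3639%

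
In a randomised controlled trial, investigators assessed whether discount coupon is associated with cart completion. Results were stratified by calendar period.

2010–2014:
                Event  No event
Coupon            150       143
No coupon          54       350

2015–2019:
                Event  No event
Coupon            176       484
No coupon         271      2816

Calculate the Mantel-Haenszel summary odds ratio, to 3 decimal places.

4.505

OR_MH = Σ(aᵢdᵢ/nᵢ) / Σ(bᵢcᵢ/nᵢ), where nᵢ is the stratum total.
Stratum 1 (2010–2014): n = 697; a·d/n = 150·350/697 = 75.3228; b·c/n = 143·54/697 = 11.0789
Stratum 2 (2015–2019): n = 3747; a·d/n = 176·2816/3747 = 132.2701; b·c/n = 484·271/3747 = 35.0051
OR_MH = (75.3228 + 132.2701) / (11.0789 + 35.0051) = 207.5929 / 46.0840 = 4.50467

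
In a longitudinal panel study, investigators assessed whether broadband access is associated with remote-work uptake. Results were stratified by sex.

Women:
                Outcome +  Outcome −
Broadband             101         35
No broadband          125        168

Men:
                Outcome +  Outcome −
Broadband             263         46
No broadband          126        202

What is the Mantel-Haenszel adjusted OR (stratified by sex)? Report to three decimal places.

6.372

OR_MH = Σ(aᵢdᵢ/nᵢ) / Σ(bᵢcᵢ/nᵢ), where nᵢ is the stratum total.
Stratum 1 (Women): n = 429; a·d/n = 101·168/429 = 39.5524; b·c/n = 35·125/429 = 10.1981
Stratum 2 (Men): n = 637; a·d/n = 263·202/637 = 83.4003; b·c/n = 46·126/637 = 9.0989
OR_MH = (39.5524 + 83.4003) / (10.1981 + 9.0989) = 122.9528 / 19.2970 = 6.37159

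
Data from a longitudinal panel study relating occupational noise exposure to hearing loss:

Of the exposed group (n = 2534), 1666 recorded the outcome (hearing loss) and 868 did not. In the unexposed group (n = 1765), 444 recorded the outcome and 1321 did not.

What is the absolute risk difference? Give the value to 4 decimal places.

0.4059

From the description: a = 1666, b = 868, c = 444, d = 1321.
Risk in exposed = 1666/2534 = 0.657459; risk in unexposed = 444/1765 = 0.251558.
Risk difference = 0.657459 − 0.251558 = 0.405900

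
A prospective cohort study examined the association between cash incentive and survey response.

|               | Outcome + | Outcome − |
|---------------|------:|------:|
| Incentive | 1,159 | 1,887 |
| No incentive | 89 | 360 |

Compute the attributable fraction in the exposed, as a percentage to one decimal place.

Cells: a = 1159, b = 1887, c = 89, d = 360.
Risk in exposed = 1159/3046 = 0.38050; risk in unexposed = 89/449 = 0.19822.
RR = 0.38050/0.19822 = 1.91960
AR% = (RR − 1)/RR × 100 = (1.91960 − 1)/1.91960 × 100 = 47.9057%

47.9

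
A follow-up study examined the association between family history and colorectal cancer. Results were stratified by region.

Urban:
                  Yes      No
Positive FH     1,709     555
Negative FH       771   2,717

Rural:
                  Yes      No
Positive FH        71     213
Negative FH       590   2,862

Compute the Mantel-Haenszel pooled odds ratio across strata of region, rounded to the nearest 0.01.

OR_MH = Σ(aᵢdᵢ/nᵢ) / Σ(bᵢcᵢ/nᵢ), where nᵢ is the stratum total.
Stratum 1 (Urban): n = 5752; a·d/n = 1709·2717/5752 = 807.2589; b·c/n = 555·771/5752 = 74.3924
Stratum 2 (Rural): n = 3736; a·d/n = 71·2862/3736 = 54.3903; b·c/n = 213·590/3736 = 33.6376
OR_MH = (807.2589 + 54.3903) / (74.3924 + 33.6376) = 861.6491 / 108.0300 = 7.97602

7.98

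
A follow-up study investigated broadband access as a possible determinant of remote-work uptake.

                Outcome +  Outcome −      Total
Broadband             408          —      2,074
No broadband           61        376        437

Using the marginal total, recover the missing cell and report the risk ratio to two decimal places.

1.41

The missing cell is in the exposed row: 2074 − 408 = 1666.
So a = 408, b = 1666, c = 61, d = 376.
RR = [a/(a+b)] / [c/(c+d)] = (408/2074) / (61/437) = 0.19672/0.13959 = 1.40930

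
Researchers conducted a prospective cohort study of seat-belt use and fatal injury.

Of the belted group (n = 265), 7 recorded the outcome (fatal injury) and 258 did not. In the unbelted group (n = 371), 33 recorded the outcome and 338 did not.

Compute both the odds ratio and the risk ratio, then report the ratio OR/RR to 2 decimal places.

0.94

From the description: a = 7, b = 258, c = 33, d = 338.
OR = (7·338)/(258·33) = 2366/8514 = 0.27790
Risk in exposed = 7/265 = 0.02642; risk in unexposed = 33/371 = 0.08895; RR = 0.29697
OR/RR = 0.27790 / 0.29697 = 0.93577
The outcome is rare in both groups, so OR ≈ RR (ratio near 1).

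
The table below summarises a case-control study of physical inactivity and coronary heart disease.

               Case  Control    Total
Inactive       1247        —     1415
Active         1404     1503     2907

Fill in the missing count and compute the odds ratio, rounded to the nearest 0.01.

7.95

The missing cell is in the exposed row: 1415 − 1247 = 168.
So a = 1247, b = 168, c = 1404, d = 1503.
OR = (a·d)/(b·c) = (1247 × 1503) / (168 × 1404) = 1874241 / 235872 = 7.94601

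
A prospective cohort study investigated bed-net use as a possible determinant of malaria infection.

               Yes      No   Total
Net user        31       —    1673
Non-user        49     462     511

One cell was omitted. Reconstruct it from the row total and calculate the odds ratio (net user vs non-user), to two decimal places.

0.18

The missing cell is in the exposed row: 1673 − 31 = 1642.
So a = 31, b = 1642, c = 49, d = 462.
OR = (a·d)/(b·c) = (31 × 462) / (1642 × 49) = 14322 / 80458 = 0.17801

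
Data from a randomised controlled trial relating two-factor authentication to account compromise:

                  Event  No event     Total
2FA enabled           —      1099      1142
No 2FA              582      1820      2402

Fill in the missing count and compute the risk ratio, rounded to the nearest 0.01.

0.16

The missing cell is in the exposed row: 1142 − 1099 = 43.
So a = 43, b = 1099, c = 582, d = 1820.
RR = [a/(a+b)] / [c/(c+d)] = (43/1142) / (582/2402) = 0.03765/0.24230 = 0.15540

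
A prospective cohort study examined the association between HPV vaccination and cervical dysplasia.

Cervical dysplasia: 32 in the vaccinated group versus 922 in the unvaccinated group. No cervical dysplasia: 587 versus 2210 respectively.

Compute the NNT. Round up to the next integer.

5

Risk in treated group = 32/619 = 0.05170; risk in control = 922/3132 = 0.29438.
Absolute risk reduction = 0.29438 − 0.05170 = 0.24268
NNT = 1 / ARR = 1 / 0.24268 = 4.121 → round up → 5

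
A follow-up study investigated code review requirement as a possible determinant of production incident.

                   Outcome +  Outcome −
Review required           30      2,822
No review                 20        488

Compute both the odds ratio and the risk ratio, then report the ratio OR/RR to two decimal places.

0.97

Cells: a = 30, b = 2822, c = 20, d = 488.
OR = (30·488)/(2822·20) = 14640/56440 = 0.25939
Risk in exposed = 30/2852 = 0.01052; risk in unexposed = 20/508 = 0.03937; RR = 0.26718
OR/RR = 0.25939 / 0.26718 = 0.97084
The outcome is rare in both groups, so OR ≈ RR (ratio near 1).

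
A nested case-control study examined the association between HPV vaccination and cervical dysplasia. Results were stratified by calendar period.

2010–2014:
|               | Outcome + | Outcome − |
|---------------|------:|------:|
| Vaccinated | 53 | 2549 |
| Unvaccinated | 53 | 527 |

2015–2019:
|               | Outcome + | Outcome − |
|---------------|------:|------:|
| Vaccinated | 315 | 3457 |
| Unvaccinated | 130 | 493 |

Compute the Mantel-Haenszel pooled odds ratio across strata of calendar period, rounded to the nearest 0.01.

0.30

OR_MH = Σ(aᵢdᵢ/nᵢ) / Σ(bᵢcᵢ/nᵢ), where nᵢ is the stratum total.
Stratum 1 (2010–2014): n = 3182; a·d/n = 53·527/3182 = 8.7778; b·c/n = 2549·53/3182 = 42.4566
Stratum 2 (2015–2019): n = 4395; a·d/n = 315·493/4395 = 35.3345; b·c/n = 3457·130/4395 = 102.2548
OR_MH = (8.7778 + 35.3345) / (42.4566 + 102.2548) = 44.1123 / 144.7115 = 0.30483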